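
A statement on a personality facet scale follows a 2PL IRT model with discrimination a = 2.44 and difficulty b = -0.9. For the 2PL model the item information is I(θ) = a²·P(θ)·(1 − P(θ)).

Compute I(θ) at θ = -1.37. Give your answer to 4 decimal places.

P = 1/(1+e^{1.1468}) = 0.2411
P(1−P) = 0.2411 × 0.7589 = 0.1830
I = a² × P(1−P) = 2.44² × 0.1830 = 1.08925

1.0893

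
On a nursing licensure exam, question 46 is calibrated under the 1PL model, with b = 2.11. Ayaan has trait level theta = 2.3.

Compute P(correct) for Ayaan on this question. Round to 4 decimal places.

P(theta) = 1 / (1 + exp(−(theta − b)))
Exponent: (2.3 − 2.11) = 0.1900
1/(1 + e^{-0.1900}) = 0.5474
P = 0.5474

0.5474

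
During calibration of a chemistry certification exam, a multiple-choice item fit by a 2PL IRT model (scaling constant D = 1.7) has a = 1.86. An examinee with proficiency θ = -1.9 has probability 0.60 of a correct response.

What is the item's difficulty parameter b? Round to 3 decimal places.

-2.028

P(θ) = 1 / (1 + exp(−D·a(θ − b)))
logit(0.60) = ln(0.60/0.40) = 0.4055
b = θ − logit/(1.7·a) = -1.9 − 0.4055/3.1620 = -2.0282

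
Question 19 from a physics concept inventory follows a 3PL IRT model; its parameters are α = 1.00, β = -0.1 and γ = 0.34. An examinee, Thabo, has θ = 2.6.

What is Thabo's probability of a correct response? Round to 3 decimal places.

P(θ) = γ + (1 − γ) · 1 / (1 + exp(−α(θ − β)))
Exponent: 1.00 × (2.6 − (-0.1)) = 2.7000
1/(1 + e^{-2.7000}) = 0.9370
P = 0.34 + 0.66 × 0.9370 = 0.9584

0.958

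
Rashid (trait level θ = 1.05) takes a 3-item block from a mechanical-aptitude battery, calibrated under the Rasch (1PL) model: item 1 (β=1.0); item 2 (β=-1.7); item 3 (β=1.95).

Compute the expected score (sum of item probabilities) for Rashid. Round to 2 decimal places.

P(θ) = 1 / (1 + exp(−(θ − β)))
P_1 = 1/(1+e^{-0.0500}) = 0.5125
P_2 = 1/(1+e^{-2.7500}) = 0.9399
P_3 = 1/(1+e^{0.9000}) = 0.2891
E[score] = 0.5125 + 0.9399 + 0.2891 = 1.7415

1.74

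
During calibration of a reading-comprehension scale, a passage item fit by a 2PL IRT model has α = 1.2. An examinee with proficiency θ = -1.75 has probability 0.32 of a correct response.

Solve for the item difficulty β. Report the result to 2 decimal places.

P(θ) = 1 / (1 + exp(−α(θ − β)))
logit(0.32) = ln(0.32/0.68) = -0.7538
β = θ − logit/(α) = -1.75 − (-0.7538)/1.2000 = -1.1219

-1.12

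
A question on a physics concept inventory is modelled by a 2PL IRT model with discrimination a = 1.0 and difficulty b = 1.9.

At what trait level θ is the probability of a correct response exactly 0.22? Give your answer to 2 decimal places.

0.63

P(θ) = 1 / (1 + exp(−a(θ − b)))
logit = ln(0.2200/0.7800) = -1.2657
θ = b + logit/(a) = 1.9 + (-1.2657)/1.0000 = 0.6343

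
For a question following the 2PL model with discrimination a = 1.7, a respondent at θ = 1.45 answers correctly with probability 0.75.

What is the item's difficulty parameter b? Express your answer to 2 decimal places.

0.80

P(θ) = 1 / (1 + exp(−a(θ − b)))
logit(0.75) = ln(0.75/0.25) = 1.0986
b = θ − logit/(a) = 1.45 − 1.0986/1.7000 = 0.8038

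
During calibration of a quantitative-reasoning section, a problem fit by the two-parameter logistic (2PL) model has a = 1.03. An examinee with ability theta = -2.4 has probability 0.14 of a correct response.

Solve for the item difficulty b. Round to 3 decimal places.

-0.638

P(theta) = 1 / (1 + exp(−a(theta − b)))
logit(0.14) = ln(0.14/0.86) = -1.8153
b = theta − logit/(a) = -2.4 − (-1.8153)/1.0300 = -0.6376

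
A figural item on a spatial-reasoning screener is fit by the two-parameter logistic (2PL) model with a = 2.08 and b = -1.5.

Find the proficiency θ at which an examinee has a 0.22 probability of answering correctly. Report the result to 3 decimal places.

P(θ) = 1 / (1 + exp(−a(θ − b)))
logit = ln(0.2200/0.7800) = -1.2657
θ = b + logit/(a) = -1.5 + (-1.2657)/2.0800 = -2.1085

-2.108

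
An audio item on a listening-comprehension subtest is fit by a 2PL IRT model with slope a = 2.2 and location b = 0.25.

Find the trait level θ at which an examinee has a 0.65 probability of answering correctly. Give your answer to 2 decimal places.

P(θ) = 1 / (1 + exp(−a(θ − b)))
logit = ln(0.6500/0.3500) = 0.6190
θ = b + logit/(a) = 0.25 + 0.6190/2.2000 = 0.5314

0.53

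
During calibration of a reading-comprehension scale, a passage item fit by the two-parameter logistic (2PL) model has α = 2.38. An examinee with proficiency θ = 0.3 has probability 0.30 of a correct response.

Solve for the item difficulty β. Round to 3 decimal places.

0.656

P(θ) = 1 / (1 + exp(−α(θ − β)))
logit(0.30) = ln(0.30/0.70) = -0.8473
β = θ − logit/(α) = 0.3 − (-0.8473)/2.3800 = 0.6560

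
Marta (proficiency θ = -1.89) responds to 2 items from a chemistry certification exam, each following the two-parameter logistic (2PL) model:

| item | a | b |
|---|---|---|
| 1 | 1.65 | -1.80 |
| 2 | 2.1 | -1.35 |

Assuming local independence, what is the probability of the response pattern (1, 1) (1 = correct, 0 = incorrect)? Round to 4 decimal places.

0.1127

P(θ) = 1 / (1 + exp(−a(θ − b)))
P_1 = 1/(1+e^{0.1485}) = 0.4629
P_2 = 1/(1+e^{1.1340}) = 0.2434
L = P_1 × P_2 = 0.4629 × 0.2434 = 0.11269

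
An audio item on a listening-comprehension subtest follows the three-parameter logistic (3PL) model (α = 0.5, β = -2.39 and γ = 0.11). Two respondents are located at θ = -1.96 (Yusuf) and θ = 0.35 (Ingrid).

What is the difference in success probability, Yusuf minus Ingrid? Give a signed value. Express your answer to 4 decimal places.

P(θ) = γ + (1 − γ) · 1 / (1 + exp(−α(θ − β)))
P(Yusuf) = 0.6027  [exponent 0.2150]
P(Ingrid) = 0.8197  [exponent 1.3700]
Difference = 0.6027 − 0.8197 = -0.2170

-0.2170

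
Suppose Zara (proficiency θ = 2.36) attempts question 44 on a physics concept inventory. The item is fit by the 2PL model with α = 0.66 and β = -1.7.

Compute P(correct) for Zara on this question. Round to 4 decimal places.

0.9358

P(θ) = 1 / (1 + exp(−α(θ − β)))
Exponent: 0.66 × (2.36 − (-1.7)) = 2.6796
1/(1 + e^{-2.6796}) = 0.9358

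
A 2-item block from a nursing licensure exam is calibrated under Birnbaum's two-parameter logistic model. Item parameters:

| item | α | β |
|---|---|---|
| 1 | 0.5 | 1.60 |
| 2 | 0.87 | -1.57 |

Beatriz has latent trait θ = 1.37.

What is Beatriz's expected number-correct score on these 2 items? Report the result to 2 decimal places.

1.40

P(θ) = 1 / (1 + exp(−α(θ − β)))
P_1 = 1/(1+e^{0.1150}) = 0.4713
P_2 = 1/(1+e^{-2.5578}) = 0.9281
E[score] = 0.4713 + 0.9281 = 1.3994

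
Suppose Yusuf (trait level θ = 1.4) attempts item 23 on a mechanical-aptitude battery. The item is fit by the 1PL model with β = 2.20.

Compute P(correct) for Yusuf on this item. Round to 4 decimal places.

P(θ) = 1 / (1 + exp(−(θ − β)))
Exponent: (1.4 − 2.20) = -0.8000
1/(1 + e^{0.8000}) = 0.3100
P = 0.3100

0.3100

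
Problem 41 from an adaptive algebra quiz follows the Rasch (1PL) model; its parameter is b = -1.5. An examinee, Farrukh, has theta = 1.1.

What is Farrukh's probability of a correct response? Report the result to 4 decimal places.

0.9309

P(theta) = 1 / (1 + exp(−(theta − b)))
Exponent: (1.1 − (-1.5)) = 2.6000
1/(1 + e^{-2.6000}) = 0.9309
P = 0.9309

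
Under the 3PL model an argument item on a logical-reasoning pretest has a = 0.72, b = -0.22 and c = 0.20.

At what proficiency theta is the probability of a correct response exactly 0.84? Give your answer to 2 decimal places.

P(theta) = c + (1 − c) · 1 / (1 + exp(−a(theta − b)))
Remove guessing floor: (0.84 − 0.20)/(1 − 0.20) = 0.8000
logit = ln(0.8000/0.2000) = 1.3863
theta = b + logit/(a) = -0.22 + 1.3863/0.7200 = 1.7054

1.71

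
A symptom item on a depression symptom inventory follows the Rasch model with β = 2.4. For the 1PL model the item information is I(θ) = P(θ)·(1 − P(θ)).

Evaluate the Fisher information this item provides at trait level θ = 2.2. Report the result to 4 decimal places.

0.2475

P = 1/(1+e^{0.2000}) = 0.4502
P(1−P) = 0.4502 × 0.5498 = 0.2475
I = P(1−P) = 0.24752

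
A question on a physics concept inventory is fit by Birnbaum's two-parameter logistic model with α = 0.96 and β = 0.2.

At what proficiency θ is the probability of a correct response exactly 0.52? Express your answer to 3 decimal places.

0.283

P(θ) = 1 / (1 + exp(−α(θ − β)))
logit = ln(0.5200/0.4800) = 0.0800
θ = β + logit/(α) = 0.2 + 0.0800/0.9600 = 0.2834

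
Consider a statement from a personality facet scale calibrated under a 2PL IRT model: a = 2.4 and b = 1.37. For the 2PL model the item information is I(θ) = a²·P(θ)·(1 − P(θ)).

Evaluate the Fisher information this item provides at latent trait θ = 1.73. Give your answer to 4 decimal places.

1.2015

P = 1/(1+e^{-0.8640}) = 0.7035
P(1−P) = 0.7035 × 0.2965 = 0.2086
I = a² × P(1−P) = 2.4² × 0.2086 = 1.20148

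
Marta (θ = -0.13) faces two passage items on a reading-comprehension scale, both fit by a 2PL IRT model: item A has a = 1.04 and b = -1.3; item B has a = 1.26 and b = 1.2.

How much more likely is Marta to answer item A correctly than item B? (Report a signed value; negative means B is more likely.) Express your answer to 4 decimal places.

0.6138

P(θ) = 1 / (1 + exp(−a(θ − b)))
P_A = 0.7715
P_B = 0.1577
P_A − P_B = 0.6138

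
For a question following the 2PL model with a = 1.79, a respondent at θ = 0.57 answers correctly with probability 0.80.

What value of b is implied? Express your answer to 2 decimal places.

-0.20

P(θ) = 1 / (1 + exp(−a(θ − b)))
logit(0.80) = ln(0.80/0.20) = 1.3863
b = θ − logit/(a) = 0.57 − 1.3863/1.7900 = -0.2045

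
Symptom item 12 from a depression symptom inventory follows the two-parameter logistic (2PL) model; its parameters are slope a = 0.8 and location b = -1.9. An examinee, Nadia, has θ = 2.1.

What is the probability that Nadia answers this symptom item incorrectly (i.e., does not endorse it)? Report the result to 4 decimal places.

0.0392

P(θ) = 1 / (1 + exp(−a(θ − b)))
Exponent: 0.8 × (2.1 − (-1.9)) = 3.2000
1/(1 + e^{-3.2000}) = 0.9608
P(incorrect) = 1 − 0.9608 = 0.0392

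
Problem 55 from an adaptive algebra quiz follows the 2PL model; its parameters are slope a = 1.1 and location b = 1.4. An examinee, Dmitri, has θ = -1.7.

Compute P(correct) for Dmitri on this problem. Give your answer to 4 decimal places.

P(θ) = 1 / (1 + exp(−a(θ − b)))
Exponent: 1.1 × (-1.7 − 1.4) = -3.4100
1/(1 + e^{3.4100}) = 0.0320

0.0320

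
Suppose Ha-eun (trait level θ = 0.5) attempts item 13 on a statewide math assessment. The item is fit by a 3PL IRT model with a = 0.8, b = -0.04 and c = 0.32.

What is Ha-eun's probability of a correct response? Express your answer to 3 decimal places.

P(θ) = c + (1 − c) · 1 / (1 + exp(−a(θ − b)))
Exponent: 0.8 × (0.5 − (-0.04)) = 0.4320
1/(1 + e^{-0.4320}) = 0.6064
P = 0.32 + 0.68 × 0.6064 = 0.7323

0.732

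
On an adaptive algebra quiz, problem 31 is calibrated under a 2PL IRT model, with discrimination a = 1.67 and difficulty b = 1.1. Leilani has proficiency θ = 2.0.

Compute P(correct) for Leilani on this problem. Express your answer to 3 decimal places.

P(θ) = 1 / (1 + exp(−a(θ − b)))
Exponent: 1.67 × (2.0 − 1.1) = 1.5030
1/(1 + e^{-1.5030}) = 0.8180

0.818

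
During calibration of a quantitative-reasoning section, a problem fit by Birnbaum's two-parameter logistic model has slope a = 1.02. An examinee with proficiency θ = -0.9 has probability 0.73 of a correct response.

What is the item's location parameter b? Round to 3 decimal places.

-1.875

P(θ) = 1 / (1 + exp(−a(θ − b)))
logit(0.73) = ln(0.73/0.27) = 0.9946
b = θ − logit/(a) = -0.9 − 0.9946/1.0200 = -1.8751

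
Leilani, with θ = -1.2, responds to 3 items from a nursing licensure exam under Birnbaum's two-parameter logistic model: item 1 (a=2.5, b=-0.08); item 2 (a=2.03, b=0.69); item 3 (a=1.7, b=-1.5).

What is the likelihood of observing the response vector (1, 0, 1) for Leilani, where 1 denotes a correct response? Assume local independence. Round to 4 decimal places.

P(θ) = 1 / (1 + exp(−a(θ − b)))
P_1 = 1/(1+e^{2.8000}) = 0.0573
P_2 = 1/(1+e^{3.8367}) = 0.0211
P_3 = 1/(1+e^{-0.5100}) = 0.6248
L = P_1 × (1−P_2) × P_3 = 0.0573 × 0.9789 × 0.6248 = 0.03506

0.0351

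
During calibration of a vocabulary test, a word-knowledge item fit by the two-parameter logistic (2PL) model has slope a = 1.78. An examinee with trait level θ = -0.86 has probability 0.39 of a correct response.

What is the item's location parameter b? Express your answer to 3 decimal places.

P(θ) = 1 / (1 + exp(−a(θ − b)))
logit(0.39) = ln(0.39/0.61) = -0.4473
b = θ − logit/(a) = -0.86 − (-0.4473)/1.7800 = -0.6087

-0.609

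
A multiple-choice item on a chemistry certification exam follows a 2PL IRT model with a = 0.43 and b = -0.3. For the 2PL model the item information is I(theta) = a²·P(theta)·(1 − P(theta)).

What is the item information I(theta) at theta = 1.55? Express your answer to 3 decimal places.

0.040

P = 1/(1+e^{-0.7955}) = 0.6890
P(1−P) = 0.6890 × 0.3110 = 0.2143
I = a² × P(1−P) = 0.43² × 0.2143 = 0.03962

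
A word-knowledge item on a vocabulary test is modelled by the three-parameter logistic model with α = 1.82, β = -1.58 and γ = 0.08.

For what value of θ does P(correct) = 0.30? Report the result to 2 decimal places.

P(θ) = γ + (1 − γ) · 1 / (1 + exp(−α(θ − β)))
Remove guessing floor: (0.30 − 0.08)/(1 − 0.08) = 0.2391
logit = ln(0.2391/0.7609) = -1.1575
θ = β + logit/(α) = -1.58 + (-1.1575)/1.8200 = -2.2160

-2.22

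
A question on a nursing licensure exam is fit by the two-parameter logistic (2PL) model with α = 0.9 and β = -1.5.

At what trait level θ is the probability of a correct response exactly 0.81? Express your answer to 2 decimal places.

P(θ) = 1 / (1 + exp(−α(θ − β)))
logit = ln(0.8100/0.1900) = 1.4500
θ = β + logit/(α) = -1.5 + 1.4500/0.9000 = 0.1111

0.11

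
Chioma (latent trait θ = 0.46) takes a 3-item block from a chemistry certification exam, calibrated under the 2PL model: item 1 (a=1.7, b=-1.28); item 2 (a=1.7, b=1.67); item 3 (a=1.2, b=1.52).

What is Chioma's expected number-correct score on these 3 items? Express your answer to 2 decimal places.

P(θ) = 1 / (1 + exp(−a(θ − b)))
P_1 = 1/(1+e^{-2.9580}) = 0.9506
P_2 = 1/(1+e^{2.0570}) = 0.1133
P_3 = 1/(1+e^{1.2720}) = 0.2189
E[score] = 0.9506 + 0.1133 + 0.2189 = 1.2829

1.28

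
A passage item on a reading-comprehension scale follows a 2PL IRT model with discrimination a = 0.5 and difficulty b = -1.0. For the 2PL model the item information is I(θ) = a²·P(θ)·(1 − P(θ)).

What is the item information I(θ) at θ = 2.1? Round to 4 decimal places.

P = 1/(1+e^{-1.5500}) = 0.8249
P(1−P) = 0.8249 × 0.1751 = 0.1444
I = a² × P(1−P) = 0.5² × 0.1444 = 0.03611

0.0361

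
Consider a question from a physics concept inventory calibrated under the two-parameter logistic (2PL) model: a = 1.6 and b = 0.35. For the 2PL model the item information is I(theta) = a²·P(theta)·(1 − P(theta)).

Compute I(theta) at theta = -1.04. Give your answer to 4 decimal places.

0.2255

P = 1/(1+e^{2.2240}) = 0.0976
P(1−P) = 0.0976 × 0.9024 = 0.0881
I = a² × P(1−P) = 1.6² × 0.0881 = 0.22550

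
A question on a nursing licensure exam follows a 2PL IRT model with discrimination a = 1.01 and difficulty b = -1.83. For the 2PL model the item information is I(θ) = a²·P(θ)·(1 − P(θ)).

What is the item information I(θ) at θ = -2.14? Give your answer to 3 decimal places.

P = 1/(1+e^{0.3131}) = 0.4224
P(1−P) = 0.4224 × 0.5776 = 0.2440
I = a² × P(1−P) = 1.01² × 0.2440 = 0.24888

0.249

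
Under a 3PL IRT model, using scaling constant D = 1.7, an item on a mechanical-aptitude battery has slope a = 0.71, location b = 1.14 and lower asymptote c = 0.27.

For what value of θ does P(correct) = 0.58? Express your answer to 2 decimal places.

P(θ) = c + (1 − c) · 1 / (1 + exp(−D·a(θ − b)))
Remove guessing floor: (0.58 − 0.27)/(1 − 0.27) = 0.4247
logit = ln(0.4247/0.5753) = -0.3037
θ = b + logit/(1.7·a) = 1.14 + (-0.3037)/1.2070 = 0.8884

0.89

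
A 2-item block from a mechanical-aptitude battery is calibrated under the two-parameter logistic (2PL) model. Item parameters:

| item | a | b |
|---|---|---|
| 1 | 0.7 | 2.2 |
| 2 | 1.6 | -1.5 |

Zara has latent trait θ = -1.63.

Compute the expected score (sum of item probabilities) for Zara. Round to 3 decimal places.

0.512

P(θ) = 1 / (1 + exp(−a(θ − b)))
P_1 = 1/(1+e^{2.6810}) = 0.0641
P_2 = 1/(1+e^{0.2080}) = 0.4482
E[score] = 0.0641 + 0.4482 = 0.5123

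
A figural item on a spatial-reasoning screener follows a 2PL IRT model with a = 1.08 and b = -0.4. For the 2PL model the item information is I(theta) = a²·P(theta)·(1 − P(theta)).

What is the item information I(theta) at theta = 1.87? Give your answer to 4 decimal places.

P = 1/(1+e^{-2.4516}) = 0.9207
P(1−P) = 0.9207 × 0.0793 = 0.0730
I = a² × P(1−P) = 1.08² × 0.0730 = 0.08518

0.0852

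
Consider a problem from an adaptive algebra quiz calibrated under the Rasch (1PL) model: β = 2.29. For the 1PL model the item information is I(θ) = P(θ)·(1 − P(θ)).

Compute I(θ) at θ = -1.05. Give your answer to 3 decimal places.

P = 1/(1+e^{3.3400}) = 0.0342
P(1−P) = 0.0342 × 0.9658 = 0.0331
I = P(1−P) = 0.03305

0.033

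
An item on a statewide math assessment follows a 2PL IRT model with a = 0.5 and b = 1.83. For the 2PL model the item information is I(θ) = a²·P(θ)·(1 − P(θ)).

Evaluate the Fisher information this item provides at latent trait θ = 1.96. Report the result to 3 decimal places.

0.062

P = 1/(1+e^{-0.0650}) = 0.5162
P(1−P) = 0.5162 × 0.4838 = 0.2497
I = a² × P(1−P) = 0.5² × 0.2497 = 0.06243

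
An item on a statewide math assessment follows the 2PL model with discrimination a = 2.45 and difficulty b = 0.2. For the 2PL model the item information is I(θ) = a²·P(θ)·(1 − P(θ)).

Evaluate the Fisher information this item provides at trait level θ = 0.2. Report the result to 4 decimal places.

1.5006

P = 1/(1+e^{0.0000}) = 0.5000
P(1−P) = 0.5000 × 0.5000 = 0.2500
I = a² × P(1−P) = 2.45² × 0.2500 = 1.50063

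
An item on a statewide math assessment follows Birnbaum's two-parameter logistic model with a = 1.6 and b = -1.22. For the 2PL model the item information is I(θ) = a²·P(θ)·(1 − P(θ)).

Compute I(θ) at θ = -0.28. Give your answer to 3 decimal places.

P = 1/(1+e^{-1.5040}) = 0.8182
P(1−P) = 0.8182 × 0.1818 = 0.1488
I = a² × P(1−P) = 1.6² × 0.1488 = 0.38085

0.381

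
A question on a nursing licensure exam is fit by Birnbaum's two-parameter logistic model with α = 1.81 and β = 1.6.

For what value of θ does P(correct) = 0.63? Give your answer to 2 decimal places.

P(θ) = 1 / (1 + exp(−α(θ − β)))
logit = ln(0.6300/0.3700) = 0.5322
θ = β + logit/(α) = 1.6 + 0.5322/1.8100 = 1.8940

1.89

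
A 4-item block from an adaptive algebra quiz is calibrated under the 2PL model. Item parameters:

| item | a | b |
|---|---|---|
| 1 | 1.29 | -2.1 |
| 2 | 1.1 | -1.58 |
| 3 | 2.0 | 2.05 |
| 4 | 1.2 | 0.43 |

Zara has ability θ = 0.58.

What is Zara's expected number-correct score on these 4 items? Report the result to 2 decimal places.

P(θ) = 1 / (1 + exp(−a(θ − b)))
P_1 = 1/(1+e^{-3.4572}) = 0.9694
P_2 = 1/(1+e^{-2.3760}) = 0.9150
P_3 = 1/(1+e^{2.9400}) = 0.0502
P_4 = 1/(1+e^{-0.1800}) = 0.5449
E[score] = 0.9694 + 0.9150 + 0.0502 + 0.5449 = 2.4795

2.48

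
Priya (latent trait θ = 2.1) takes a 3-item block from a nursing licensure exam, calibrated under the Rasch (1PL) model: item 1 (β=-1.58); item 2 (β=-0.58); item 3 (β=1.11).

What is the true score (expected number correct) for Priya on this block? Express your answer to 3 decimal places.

2.640

P(θ) = 1 / (1 + exp(−(θ − β)))
P_1 = 1/(1+e^{-3.6800}) = 0.9754
P_2 = 1/(1+e^{-2.6800}) = 0.9358
P_3 = 1/(1+e^{-0.9900}) = 0.7291
E[score] = 0.9754 + 0.9358 + 0.7291 = 2.6403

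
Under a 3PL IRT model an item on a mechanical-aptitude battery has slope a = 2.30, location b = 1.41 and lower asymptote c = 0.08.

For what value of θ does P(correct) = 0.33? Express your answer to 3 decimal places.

0.981

P(θ) = c + (1 − c) · 1 / (1 + exp(−a(θ − b)))
Remove guessing floor: (0.33 − 0.08)/(1 − 0.08) = 0.2717
logit = ln(0.2717/0.7283) = -0.9858
θ = b + logit/(a) = 1.41 + (-0.9858)/2.3000 = 0.9814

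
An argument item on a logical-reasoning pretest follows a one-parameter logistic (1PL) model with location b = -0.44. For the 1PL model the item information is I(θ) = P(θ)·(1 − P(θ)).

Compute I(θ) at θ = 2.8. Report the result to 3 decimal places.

0.036

P = 1/(1+e^{-3.2400}) = 0.9623
P(1−P) = 0.9623 × 0.0377 = 0.0363
I = P(1−P) = 0.03627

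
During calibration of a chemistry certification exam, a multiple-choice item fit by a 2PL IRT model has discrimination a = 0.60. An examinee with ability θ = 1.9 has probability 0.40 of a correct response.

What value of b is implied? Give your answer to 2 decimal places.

2.58

P(θ) = 1 / (1 + exp(−a(θ − b)))
logit(0.40) = ln(0.40/0.60) = -0.4055
b = θ − logit/(a) = 1.9 − (-0.4055)/0.6000 = 2.5758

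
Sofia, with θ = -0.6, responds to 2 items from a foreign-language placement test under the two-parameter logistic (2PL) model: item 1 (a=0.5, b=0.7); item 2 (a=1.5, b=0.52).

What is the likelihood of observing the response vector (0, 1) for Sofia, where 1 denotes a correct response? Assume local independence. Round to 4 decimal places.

P(θ) = 1 / (1 + exp(−a(θ − b)))
P_1 = 1/(1+e^{0.6500}) = 0.3430
P_2 = 1/(1+e^{1.6800}) = 0.1571
L = (1−P_1) × P_2 = 0.6570 × 0.1571 = 0.10321

0.1032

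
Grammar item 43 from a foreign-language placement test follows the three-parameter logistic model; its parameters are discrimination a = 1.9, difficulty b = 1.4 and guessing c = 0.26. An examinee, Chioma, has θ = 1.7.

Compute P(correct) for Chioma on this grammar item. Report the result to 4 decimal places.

0.7327

P(θ) = c + (1 − c) · 1 / (1 + exp(−a(θ − b)))
Exponent: 1.9 × (1.7 − 1.4) = 0.5700
1/(1 + e^{-0.5700}) = 0.6388
P = 0.26 + 0.74 × 0.6388 = 0.7327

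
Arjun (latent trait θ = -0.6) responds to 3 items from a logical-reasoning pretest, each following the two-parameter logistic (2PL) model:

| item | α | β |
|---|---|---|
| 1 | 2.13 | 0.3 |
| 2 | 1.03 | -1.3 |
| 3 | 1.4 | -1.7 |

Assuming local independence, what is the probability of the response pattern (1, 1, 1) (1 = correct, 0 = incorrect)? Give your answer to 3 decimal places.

0.071

P(θ) = 1 / (1 + exp(−α(θ − β)))
P_1 = 1/(1+e^{1.9170}) = 0.1282
P_2 = 1/(1+e^{-0.7210}) = 0.6728
P_3 = 1/(1+e^{-1.5400}) = 0.8235
L = P_1 × P_2 × P_3 = 0.1282 × 0.6728 × 0.8235 = 0.07103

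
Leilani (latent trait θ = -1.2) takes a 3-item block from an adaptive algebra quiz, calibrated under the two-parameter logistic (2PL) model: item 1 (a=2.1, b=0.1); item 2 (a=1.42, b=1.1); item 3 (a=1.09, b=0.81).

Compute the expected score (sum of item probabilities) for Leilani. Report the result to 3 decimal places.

P(θ) = 1 / (1 + exp(−a(θ − b)))
P_1 = 1/(1+e^{2.7300}) = 0.0612
P_2 = 1/(1+e^{3.2660}) = 0.0368
P_3 = 1/(1+e^{2.1909}) = 0.1006
E[score] = 0.0612 + 0.0368 + 0.1006 = 0.1986

0.199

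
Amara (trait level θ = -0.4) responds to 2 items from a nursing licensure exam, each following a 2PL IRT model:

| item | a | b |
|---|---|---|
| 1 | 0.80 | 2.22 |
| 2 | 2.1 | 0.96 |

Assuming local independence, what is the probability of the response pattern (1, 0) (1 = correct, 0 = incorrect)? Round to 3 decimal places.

0.104

P(θ) = 1 / (1 + exp(−a(θ − b)))
P_1 = 1/(1+e^{2.0960}) = 0.1095
P_2 = 1/(1+e^{2.8560}) = 0.0544
L = P_1 × (1−P_2) = 0.1095 × 0.9456 = 0.10353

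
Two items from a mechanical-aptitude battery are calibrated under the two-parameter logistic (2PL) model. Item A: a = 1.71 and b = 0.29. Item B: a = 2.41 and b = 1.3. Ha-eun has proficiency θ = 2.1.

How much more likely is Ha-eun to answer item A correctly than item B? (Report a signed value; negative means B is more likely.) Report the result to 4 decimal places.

P(θ) = 1 / (1 + exp(−a(θ − b)))
P_A = 0.9567
P_B = 0.8730
P_A − P_B = 0.0837

0.0837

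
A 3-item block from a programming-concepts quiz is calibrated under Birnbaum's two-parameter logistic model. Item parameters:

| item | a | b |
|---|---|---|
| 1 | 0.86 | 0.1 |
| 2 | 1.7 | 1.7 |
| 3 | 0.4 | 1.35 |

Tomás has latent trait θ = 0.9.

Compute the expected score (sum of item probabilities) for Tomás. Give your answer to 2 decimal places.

1.32

P(θ) = 1 / (1 + exp(−a(θ − b)))
P_1 = 1/(1+e^{-0.6880}) = 0.6655
P_2 = 1/(1+e^{1.3600}) = 0.2042
P_3 = 1/(1+e^{0.1800}) = 0.4551
E[score] = 0.6655 + 0.2042 + 0.4551 = 1.3249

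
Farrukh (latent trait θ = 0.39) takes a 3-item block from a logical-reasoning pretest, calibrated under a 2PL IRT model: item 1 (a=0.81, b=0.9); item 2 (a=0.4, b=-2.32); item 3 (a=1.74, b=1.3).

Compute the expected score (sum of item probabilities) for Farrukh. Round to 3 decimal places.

1.316

P(θ) = 1 / (1 + exp(−a(θ − b)))
P_1 = 1/(1+e^{0.4131}) = 0.3982
P_2 = 1/(1+e^{-1.0840}) = 0.7473
P_3 = 1/(1+e^{1.5834}) = 0.1703
E[score] = 0.3982 + 0.7473 + 0.1703 = 1.3157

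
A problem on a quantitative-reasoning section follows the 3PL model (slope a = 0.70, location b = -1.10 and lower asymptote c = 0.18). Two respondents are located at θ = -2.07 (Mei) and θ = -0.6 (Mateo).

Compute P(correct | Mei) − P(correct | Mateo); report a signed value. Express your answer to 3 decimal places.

P(θ) = c + (1 − c) · 1 / (1 + exp(−a(θ − b)))
P(Mei) = 0.4559  [exponent -0.6790]
P(Mateo) = 0.6610  [exponent 0.3500]
Difference = 0.4559 − 0.6610 = -0.2051

-0.205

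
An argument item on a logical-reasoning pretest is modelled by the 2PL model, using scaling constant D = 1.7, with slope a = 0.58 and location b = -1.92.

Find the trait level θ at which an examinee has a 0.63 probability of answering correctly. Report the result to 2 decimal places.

P(θ) = 1 / (1 + exp(−D·a(θ − b)))
logit = ln(0.6300/0.3700) = 0.5322
θ = b + logit/(1.7·a) = -1.92 + 0.5322/0.9860 = -1.3802

-1.38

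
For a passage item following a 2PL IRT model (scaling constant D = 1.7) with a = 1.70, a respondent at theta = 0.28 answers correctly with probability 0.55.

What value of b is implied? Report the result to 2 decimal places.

P(theta) = 1 / (1 + exp(−D·a(theta − b)))
logit(0.55) = ln(0.55/0.45) = 0.2007
b = theta − logit/(1.7·a) = 0.28 − 0.2007/2.8900 = 0.2106

0.21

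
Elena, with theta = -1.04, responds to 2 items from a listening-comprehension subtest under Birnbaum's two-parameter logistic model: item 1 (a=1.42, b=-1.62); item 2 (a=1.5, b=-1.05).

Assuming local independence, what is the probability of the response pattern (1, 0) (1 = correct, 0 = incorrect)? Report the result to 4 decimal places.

0.3449

P(theta) = 1 / (1 + exp(−a(theta − b)))
P_1 = 1/(1+e^{-0.8236}) = 0.6950
P_2 = 1/(1+e^{-0.0150}) = 0.5037
L = P_1 × (1−P_2) = 0.6950 × 0.4963 = 0.34489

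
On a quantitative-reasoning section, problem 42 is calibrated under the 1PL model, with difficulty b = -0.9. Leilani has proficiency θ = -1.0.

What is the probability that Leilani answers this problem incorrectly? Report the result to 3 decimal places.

P(θ) = 1 / (1 + exp(−(θ − b)))
Exponent: (-1.0 − (-0.9)) = -0.1000
1/(1 + e^{0.1000}) = 0.4750
P = 0.4750
P(incorrect) = 1 − 0.4750 = 0.5250

0.525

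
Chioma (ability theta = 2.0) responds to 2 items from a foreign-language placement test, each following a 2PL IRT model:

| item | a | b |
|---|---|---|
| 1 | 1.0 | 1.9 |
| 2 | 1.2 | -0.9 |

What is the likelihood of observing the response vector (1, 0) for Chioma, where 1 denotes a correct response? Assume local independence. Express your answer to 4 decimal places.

P(theta) = 1 / (1 + exp(−a(theta − b)))
P_1 = 1/(1+e^{-0.1000}) = 0.5250
P_2 = 1/(1+e^{-3.4800}) = 0.9701
L = P_1 × (1−P_2) = 0.5250 × 0.0299 = 0.01569

0.0157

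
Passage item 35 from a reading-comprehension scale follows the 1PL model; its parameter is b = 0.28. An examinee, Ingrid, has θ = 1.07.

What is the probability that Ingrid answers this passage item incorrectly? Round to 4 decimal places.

0.3122

P(θ) = 1 / (1 + exp(−(θ − b)))
Exponent: (1.07 − 0.28) = 0.7900
1/(1 + e^{-0.7900}) = 0.6878
P = 0.6878
P(incorrect) = 1 − 0.6878 = 0.3122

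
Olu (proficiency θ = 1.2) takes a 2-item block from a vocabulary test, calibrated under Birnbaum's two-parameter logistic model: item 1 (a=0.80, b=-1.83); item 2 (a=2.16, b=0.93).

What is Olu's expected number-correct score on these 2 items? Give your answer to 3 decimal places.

1.560

P(θ) = 1 / (1 + exp(−a(θ − b)))
P_1 = 1/(1+e^{-2.4240}) = 0.9186
P_2 = 1/(1+e^{-0.5832}) = 0.6418
E[score] = 0.9186 + 0.6418 = 1.5604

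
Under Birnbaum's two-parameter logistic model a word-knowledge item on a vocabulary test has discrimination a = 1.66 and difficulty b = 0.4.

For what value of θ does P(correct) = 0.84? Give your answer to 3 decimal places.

1.399

P(θ) = 1 / (1 + exp(−a(θ − b)))
logit = ln(0.8400/0.1600) = 1.6582
θ = b + logit/(a) = 0.4 + 1.6582/1.6600 = 1.3989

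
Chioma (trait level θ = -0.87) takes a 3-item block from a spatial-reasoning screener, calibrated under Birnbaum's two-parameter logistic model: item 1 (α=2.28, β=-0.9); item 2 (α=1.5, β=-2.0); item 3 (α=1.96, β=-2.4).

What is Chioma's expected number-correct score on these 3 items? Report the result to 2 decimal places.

2.31

P(θ) = 1 / (1 + exp(−α(θ − β)))
P_1 = 1/(1+e^{-0.0684}) = 0.5171
P_2 = 1/(1+e^{-1.6950}) = 0.8449
P_3 = 1/(1+e^{-2.9988}) = 0.9525
E[score] = 0.5171 + 0.8449 + 0.9525 = 2.3145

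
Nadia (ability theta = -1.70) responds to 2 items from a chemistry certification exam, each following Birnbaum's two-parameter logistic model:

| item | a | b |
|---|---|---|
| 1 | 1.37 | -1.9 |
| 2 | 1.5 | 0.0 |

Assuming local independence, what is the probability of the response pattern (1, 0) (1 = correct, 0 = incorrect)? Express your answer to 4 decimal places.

P(theta) = 1 / (1 + exp(−a(theta − b)))
P_1 = 1/(1+e^{-0.2740}) = 0.5681
P_2 = 1/(1+e^{2.5500}) = 0.0724
L = P_1 × (1−P_2) = 0.5681 × 0.9276 = 0.52693

0.5269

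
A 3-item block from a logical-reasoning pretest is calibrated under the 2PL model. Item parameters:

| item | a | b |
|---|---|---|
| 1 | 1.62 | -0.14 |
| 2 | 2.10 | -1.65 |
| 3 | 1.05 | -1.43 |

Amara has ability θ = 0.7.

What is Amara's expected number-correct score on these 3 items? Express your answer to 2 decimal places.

2.69

P(θ) = 1 / (1 + exp(−a(θ − b)))
P_1 = 1/(1+e^{-1.3608}) = 0.7959
P_2 = 1/(1+e^{-4.9350}) = 0.9929
P_3 = 1/(1+e^{-2.2365}) = 0.9035
E[score] = 0.7959 + 0.9929 + 0.9035 = 2.6922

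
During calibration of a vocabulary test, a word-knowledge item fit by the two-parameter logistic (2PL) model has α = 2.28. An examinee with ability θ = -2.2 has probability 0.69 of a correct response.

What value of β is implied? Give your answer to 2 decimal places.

P(θ) = 1 / (1 + exp(−α(θ − β)))
logit(0.69) = ln(0.69/0.31) = 0.8001
β = θ − logit/(α) = -2.2 − 0.8001/2.2800 = -2.5509

-2.55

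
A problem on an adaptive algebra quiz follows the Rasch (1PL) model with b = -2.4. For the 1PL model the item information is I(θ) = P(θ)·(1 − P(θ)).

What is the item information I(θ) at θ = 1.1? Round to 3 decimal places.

0.028

P = 1/(1+e^{-3.5000}) = 0.9707
P(1−P) = 0.9707 × 0.0293 = 0.0285
I = P(1−P) = 0.02845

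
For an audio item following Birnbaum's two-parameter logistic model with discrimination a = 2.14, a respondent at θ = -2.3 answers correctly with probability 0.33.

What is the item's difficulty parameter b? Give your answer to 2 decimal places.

P(θ) = 1 / (1 + exp(−a(θ − b)))
logit(0.33) = ln(0.33/0.67) = -0.7082
b = θ − logit/(a) = -2.3 − (-0.7082)/2.1400 = -1.9691

-1.97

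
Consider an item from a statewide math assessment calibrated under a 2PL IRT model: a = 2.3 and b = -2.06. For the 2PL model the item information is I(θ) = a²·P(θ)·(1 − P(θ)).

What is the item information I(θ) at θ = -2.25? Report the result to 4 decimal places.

P = 1/(1+e^{0.4370}) = 0.3925
P(1−P) = 0.3925 × 0.6075 = 0.2384
I = a² × P(1−P) = 2.3² × 0.2384 = 1.26132

1.2613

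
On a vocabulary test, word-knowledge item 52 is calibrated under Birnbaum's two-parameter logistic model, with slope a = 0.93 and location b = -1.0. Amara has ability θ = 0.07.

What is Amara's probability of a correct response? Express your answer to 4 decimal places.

P(θ) = 1 / (1 + exp(−a(θ − b)))
Exponent: 0.93 × (0.07 − (-1.0)) = 0.9951
1/(1 + e^{-0.9951}) = 0.7301

0.7301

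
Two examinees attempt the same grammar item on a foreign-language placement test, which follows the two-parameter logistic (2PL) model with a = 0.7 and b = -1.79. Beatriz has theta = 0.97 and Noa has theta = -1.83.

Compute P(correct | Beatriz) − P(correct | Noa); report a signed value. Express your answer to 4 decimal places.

0.3805

P(theta) = 1 / (1 + exp(−a(theta − b)))
P(Beatriz) = 0.8735  [exponent 1.9320]
P(Noa) = 0.4930  [exponent -0.0280]
Difference = 0.8735 − 0.4930 = 0.3805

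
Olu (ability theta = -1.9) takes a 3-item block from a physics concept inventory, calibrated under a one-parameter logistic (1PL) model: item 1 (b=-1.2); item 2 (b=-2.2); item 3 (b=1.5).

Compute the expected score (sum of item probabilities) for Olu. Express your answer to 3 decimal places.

0.939

P(theta) = 1 / (1 + exp(−(theta − b)))
P_1 = 1/(1+e^{0.7000}) = 0.3318
P_2 = 1/(1+e^{-0.3000}) = 0.5744
P_3 = 1/(1+e^{3.4000}) = 0.0323
E[score] = 0.3318 + 0.5744 + 0.0323 = 0.9386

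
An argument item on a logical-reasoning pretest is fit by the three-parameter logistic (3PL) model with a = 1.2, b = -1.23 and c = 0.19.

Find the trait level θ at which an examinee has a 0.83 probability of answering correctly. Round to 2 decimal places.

-0.13

P(θ) = c + (1 − c) · 1 / (1 + exp(−a(θ − b)))
Remove guessing floor: (0.83 − 0.19)/(1 − 0.19) = 0.7901
logit = ln(0.7901/0.2099) = 1.3257
θ = b + logit/(a) = -1.23 + 1.3257/1.2000 = -0.1253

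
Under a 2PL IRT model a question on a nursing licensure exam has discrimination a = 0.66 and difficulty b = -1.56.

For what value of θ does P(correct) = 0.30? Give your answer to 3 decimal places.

P(θ) = 1 / (1 + exp(−a(θ − b)))
logit = ln(0.3000/0.7000) = -0.8473
θ = b + logit/(a) = -1.56 + (-0.8473)/0.6600 = -2.8438

-2.844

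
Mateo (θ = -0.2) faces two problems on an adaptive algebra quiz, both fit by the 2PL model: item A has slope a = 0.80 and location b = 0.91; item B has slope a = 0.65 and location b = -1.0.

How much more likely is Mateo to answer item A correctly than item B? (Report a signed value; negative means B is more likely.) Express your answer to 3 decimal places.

P(θ) = 1 / (1 + exp(−a(θ − b)))
P_A = 0.2915
P_B = 0.6271
P_A − P_B = -0.3356

-0.336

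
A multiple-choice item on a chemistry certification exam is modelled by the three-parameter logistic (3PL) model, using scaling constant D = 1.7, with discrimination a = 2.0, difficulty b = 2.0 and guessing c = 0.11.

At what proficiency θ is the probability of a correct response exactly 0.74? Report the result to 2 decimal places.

2.26

P(θ) = c + (1 − c) · 1 / (1 + exp(−D·a(θ − b)))
Remove guessing floor: (0.74 − 0.11)/(1 − 0.11) = 0.7079
logit = ln(0.7079/0.2921) = 0.8850
θ = b + logit/(1.7·a) = 2.0 + 0.8850/3.4000 = 2.2603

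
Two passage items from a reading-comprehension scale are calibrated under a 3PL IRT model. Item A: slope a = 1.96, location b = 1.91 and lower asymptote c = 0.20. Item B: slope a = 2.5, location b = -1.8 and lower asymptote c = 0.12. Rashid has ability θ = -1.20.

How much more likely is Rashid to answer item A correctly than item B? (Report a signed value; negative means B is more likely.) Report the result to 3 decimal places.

-0.638

P(θ) = c + (1 − c) · 1 / (1 + exp(−a(θ − b)))
P_A = 0.2018
P_B = 0.8395
P_A − P_B = -0.6377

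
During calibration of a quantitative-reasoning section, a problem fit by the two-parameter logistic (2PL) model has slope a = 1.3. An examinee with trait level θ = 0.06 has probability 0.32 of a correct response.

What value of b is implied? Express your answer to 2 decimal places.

P(θ) = 1 / (1 + exp(−a(θ − b)))
logit(0.32) = ln(0.32/0.68) = -0.7538
b = θ − logit/(a) = 0.06 − (-0.7538)/1.3000 = 0.6398

0.64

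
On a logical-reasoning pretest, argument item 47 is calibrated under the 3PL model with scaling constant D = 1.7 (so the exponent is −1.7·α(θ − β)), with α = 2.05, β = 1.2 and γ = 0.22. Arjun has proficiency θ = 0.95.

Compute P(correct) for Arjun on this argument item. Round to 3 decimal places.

0.450

P(θ) = γ + (1 − γ) · 1 / (1 + exp(−D·α(θ − β)))
Exponent: 1.7 × 2.05 × (0.95 − 1.2) = -0.8712
1/(1 + e^{0.8712}) = 0.2950
P = 0.22 + 0.78 × 0.2950 = 0.4501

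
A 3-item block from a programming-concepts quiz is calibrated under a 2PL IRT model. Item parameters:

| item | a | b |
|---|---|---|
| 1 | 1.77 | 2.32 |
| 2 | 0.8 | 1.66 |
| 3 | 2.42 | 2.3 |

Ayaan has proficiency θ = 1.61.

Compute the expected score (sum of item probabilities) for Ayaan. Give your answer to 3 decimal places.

P(θ) = 1 / (1 + exp(−a(θ − b)))
P_1 = 1/(1+e^{1.2567}) = 0.2215
P_2 = 1/(1+e^{0.0400}) = 0.4900
P_3 = 1/(1+e^{1.6698}) = 0.1585
E[score] = 0.2215 + 0.4900 + 0.1585 = 0.8700

0.870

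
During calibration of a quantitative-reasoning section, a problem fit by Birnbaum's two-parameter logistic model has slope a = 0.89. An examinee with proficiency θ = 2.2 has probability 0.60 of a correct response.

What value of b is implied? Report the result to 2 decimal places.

P(θ) = 1 / (1 + exp(−a(θ − b)))
logit(0.60) = ln(0.60/0.40) = 0.4055
b = θ − logit/(a) = 2.2 − 0.4055/0.8900 = 1.7444

1.74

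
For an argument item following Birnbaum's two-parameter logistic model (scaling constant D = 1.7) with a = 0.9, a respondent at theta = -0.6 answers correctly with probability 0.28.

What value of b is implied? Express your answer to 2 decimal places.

P(theta) = 1 / (1 + exp(−D·a(theta − b)))
logit(0.28) = ln(0.28/0.72) = -0.9445
b = theta − logit/(1.7·a) = -0.6 − (-0.9445)/1.5300 = 0.0173

0.02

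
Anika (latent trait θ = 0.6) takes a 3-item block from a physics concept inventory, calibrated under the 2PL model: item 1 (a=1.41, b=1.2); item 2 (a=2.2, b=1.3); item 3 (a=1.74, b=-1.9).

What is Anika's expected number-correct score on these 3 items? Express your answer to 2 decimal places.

1.46

P(θ) = 1 / (1 + exp(−a(θ − b)))
P_1 = 1/(1+e^{0.8460}) = 0.3003
P_2 = 1/(1+e^{1.5400}) = 0.1765
P_3 = 1/(1+e^{-4.3500}) = 0.9873
E[score] = 0.3003 + 0.1765 + 0.9873 = 1.4641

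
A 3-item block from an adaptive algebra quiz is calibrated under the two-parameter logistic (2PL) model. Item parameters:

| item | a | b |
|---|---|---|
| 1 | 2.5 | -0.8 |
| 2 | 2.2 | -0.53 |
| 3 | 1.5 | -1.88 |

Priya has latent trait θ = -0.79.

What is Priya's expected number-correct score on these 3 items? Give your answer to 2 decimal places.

1.70

P(θ) = 1 / (1 + exp(−a(θ − b)))
P_1 = 1/(1+e^{-0.0250}) = 0.5062
P_2 = 1/(1+e^{0.5720}) = 0.3608
P_3 = 1/(1+e^{-1.6350}) = 0.8369
E[score] = 0.5062 + 0.3608 + 0.8369 = 1.7039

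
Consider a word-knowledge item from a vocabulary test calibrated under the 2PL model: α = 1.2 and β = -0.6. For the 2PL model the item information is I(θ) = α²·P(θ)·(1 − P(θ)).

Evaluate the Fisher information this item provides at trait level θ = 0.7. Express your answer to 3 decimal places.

0.207

P = 1/(1+e^{-1.5600}) = 0.8264
P(1−P) = 0.8264 × 0.1736 = 0.1435
I = α² × P(1−P) = 1.2² × 0.1435 = 0.20663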